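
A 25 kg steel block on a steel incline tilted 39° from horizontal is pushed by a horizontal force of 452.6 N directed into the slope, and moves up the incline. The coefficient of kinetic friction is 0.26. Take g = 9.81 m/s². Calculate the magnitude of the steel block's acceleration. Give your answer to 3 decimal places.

The horizontal push has components F cos 39° = 452.6 × 0.7771 = 351.715 N up the incline and F sin 39° = 452.6 × 0.6293 = 284.821 N pressing into the surface.
The normal force is therefore N = mg cos 39° + F sin 39° = 190.584 + 284.821 = 475.405 N, and kinetic friction down the slope is μN = 0.26 × 475.405 = 123.605 N.
Along the incline: F cos 39° − mg sin 39° − μN = ma, so 351.715 − 154.336 − 123.605 = 25 a, giving a = 2.9510 m/s².

2.951 m/s²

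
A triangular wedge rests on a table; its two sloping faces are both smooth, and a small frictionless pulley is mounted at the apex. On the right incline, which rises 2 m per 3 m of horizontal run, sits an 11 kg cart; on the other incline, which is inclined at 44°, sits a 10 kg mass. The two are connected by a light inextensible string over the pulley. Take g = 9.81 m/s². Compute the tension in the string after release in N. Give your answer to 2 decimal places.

64.20 N

Resolve each weight along its own incline: the 11 kg mass has component 11 × 9.81 × sin 33.69° = 59.858 N down its slope, and the 10 kg mass has 10 × 9.81 × sin 44° = 68.146 N down its slope.
The 10 kg side's 68.146 N exceeds the other side's 59.858 N, so that mass slides down and the 11 kg mass slides up. Taking that direction as positive, Newton's second law for the whole system gives 68.146 − 59.858 = (11 + 10) a, so a = 8.288 / 21 = 0.3947 m/s².
For the 11 kg mass (up-slope positive): T − 59.858 = 11 × 0.3947, so T = 64.200 N.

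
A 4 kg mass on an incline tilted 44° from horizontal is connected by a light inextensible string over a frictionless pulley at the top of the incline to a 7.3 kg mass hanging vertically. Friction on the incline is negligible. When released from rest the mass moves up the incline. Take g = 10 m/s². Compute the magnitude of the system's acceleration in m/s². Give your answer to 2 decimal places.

4.00 m/s²

For the mass on the incline: the weight component along the slope is m₁g sin 44° = 4 × 10 × 0.6947 = 27.788 N and the normal force is N = m₁g cos 44° = 28.774 N.
Newton's second law for the mass (up-slope positive): T − 27.788 = 4 a. For the hanging mass (downward positive): 7.3 × 10 − T = 7.3 a.
Adding the two equations eliminates T: 45.212 = 11.3 a, so a = 4.0011 m/s².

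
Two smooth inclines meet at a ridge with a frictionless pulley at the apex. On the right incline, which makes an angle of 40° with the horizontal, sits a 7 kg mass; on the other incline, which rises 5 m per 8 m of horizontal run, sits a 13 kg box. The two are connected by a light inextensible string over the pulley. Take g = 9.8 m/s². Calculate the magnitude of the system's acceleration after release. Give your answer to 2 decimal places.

Resolve each weight along its own incline: the 7 kg mass has component 7 × 9.8 × sin 40° = 44.095 N down its slope, and the 13 kg mass has 13 × 9.8 × sin 32.01° = 67.522 N down its slope.
The 13 kg side's 67.522 N exceeds the other side's 44.095 N, so that mass slides down and the 7 kg mass slides up. Taking that direction as positive, Newton's second law for the whole system gives 67.522 − 44.095 = (7 + 13) a, so a = 23.427 / 20 = 1.1713 m/s².

1.17 m/s²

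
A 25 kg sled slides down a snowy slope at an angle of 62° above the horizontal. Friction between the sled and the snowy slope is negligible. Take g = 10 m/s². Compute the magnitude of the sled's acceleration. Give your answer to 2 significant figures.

8.8 m/s²

Resolving the weight along the incline: the component pulling the sled down the slope is mg sin 62° = 25 × 10 × 0.8829 = 220.725 N, and the normal force is N = mg cos 62° = 25 × 10 × 0.4695 = 117.375 N.
With no friction the net force along the incline is 220.725 N, so a = g sin 62° = 220.725 / 25 = 8.8290 m/s².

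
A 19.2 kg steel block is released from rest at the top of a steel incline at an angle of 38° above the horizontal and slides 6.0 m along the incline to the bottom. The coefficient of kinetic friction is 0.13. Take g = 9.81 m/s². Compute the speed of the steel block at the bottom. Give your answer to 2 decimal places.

The weight component along the incline is mg sin 38° = 115.961 N and the normal force is N = mg cos 38° = 148.423 N.
Friction up the slope is f = μN = 0.13 × 148.423 = 19.295 N, so the net downslope force is 115.961 − 19.295 = 96.666 N and a = 96.666 / 19.2 = 5.0347 m/s².
Starting from rest over a distance of 6.0 m, v² = 2aL = 2 × 5.0347 × 6.0 = 60.4164, so v = 7.7728 m/s.

7.77 m/s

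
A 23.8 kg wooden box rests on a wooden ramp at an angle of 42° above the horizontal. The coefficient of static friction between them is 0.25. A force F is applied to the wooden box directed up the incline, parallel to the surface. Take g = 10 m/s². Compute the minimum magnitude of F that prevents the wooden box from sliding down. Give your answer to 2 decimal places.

The normal force is N = mg cos 42° = 176.868 N. With F at its minimum the wooden box is on the verge of sliding down, so static friction is at its maximum μ_s N = 0.25 × 176.868 = 44.217 N and acts up the slope.
Equilibrium along the incline: F + μ_s N = mg sin 42°, so F = 159.253 − 44.217 = 115.036 N.

115.04 N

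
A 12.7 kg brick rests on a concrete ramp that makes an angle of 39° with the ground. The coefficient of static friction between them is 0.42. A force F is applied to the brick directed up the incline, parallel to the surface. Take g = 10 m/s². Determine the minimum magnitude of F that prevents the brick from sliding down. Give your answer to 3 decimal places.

The normal force is N = mg cos 39° = 98.698 N. With F at its minimum the brick is on the verge of sliding down, so static friction is at its maximum μ_s N = 0.42 × 98.698 = 41.453 N and acts up the slope.
Equilibrium along the incline: F + μ_s N = mg sin 39°, so F = 79.924 − 41.453 = 38.471 N.

38.471 N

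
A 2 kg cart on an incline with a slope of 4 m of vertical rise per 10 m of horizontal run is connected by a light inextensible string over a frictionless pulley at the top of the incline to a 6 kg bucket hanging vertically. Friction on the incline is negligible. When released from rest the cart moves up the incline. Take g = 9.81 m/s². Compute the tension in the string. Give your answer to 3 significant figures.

20.2 N

For the cart on the incline: the weight component along the slope is m₁g sin 21.80° = 2 × 9.81 × 0.3714 = 7.287 N and the normal force is N = m₁g cos 21.80° = 18.217 N.
Newton's second law for the cart (up-slope positive): T − 7.287 = 2 a. For the hanging bucket (downward positive): 6 × 9.81 − T = 6 a.
Adding the two equations eliminates T: 51.573 = 8 a, so a = 6.4466 m/s².
Then from the hanging bucket's equation, T = 6 × (9.81 − 6.4466) = 20.180 N.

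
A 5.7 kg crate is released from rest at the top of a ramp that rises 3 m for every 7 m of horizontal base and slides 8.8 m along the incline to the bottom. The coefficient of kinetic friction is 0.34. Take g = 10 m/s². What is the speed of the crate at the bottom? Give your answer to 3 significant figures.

The weight component along the incline is mg sin 23.20° = 22.453 N and the normal force is N = mg cos 23.20° = 52.391 N.
Friction up the slope is f = μN = 0.34 × 52.391 = 17.813 N, so the net downslope force is 22.453 − 17.813 = 4.640 N and a = 4.640 / 5.7 = 0.8140 m/s².
Starting from rest over a distance of 8.8 m, v² = 2aL = 2 × 0.8140 × 8.8 = 14.3264, so v = 3.7850 m/s.

3.79 m/s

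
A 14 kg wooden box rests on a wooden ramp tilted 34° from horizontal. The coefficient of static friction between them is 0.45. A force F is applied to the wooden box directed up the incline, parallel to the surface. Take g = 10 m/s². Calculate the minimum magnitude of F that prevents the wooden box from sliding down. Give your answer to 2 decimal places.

The normal force is N = mg cos 34° = 116.065 N. With F at its minimum the wooden box is on the verge of sliding down, so static friction is at its maximum μ_s N = 0.45 × 116.065 = 52.229 N and acts up the slope.
Equilibrium along the incline: F + μ_s N = mg sin 34°, so F = 78.287 − 52.229 = 26.058 N.

26.06 N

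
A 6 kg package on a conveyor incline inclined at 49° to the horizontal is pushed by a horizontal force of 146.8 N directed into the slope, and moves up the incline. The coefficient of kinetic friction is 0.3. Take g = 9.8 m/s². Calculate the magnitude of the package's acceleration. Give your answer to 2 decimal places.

1.19 m/s²

The horizontal push has components F cos 49° = 146.8 × 0.6561 = 96.315 N up the incline and F sin 49° = 146.8 × 0.7547 = 110.790 N pressing into the surface.
The normal force is therefore N = mg cos 49° + F sin 49° = 38.579 + 110.790 = 149.369 N, and kinetic friction down the slope is μN = 0.3 × 149.369 = 44.811 N.
Along the incline: F cos 49° − mg sin 49° − μN = ma, so 96.315 − 44.376 − 44.811 = 6 a, giving a = 1.1880 m/s².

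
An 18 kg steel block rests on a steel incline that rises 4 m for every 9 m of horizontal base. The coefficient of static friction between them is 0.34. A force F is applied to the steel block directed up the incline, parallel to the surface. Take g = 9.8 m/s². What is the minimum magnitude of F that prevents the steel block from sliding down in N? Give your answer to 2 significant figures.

17 N

The normal force is N = mg cos 23.96° = 161.196 N. With F at its minimum the steel block is on the verge of sliding down, so static friction is at its maximum μ_s N = 0.34 × 161.196 = 54.807 N and acts up the slope.
Equilibrium along the incline: F + μ_s N = mg sin 23.96°, so F = 71.643 − 54.807 = 16.836 N.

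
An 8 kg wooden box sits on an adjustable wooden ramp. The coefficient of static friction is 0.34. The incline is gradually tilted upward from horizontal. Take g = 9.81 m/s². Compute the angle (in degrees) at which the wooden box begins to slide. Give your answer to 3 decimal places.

18.778°

At the threshold of sliding, static friction is at its maximum μ_s N and exactly balances the weight component along the incline: mg sin θ = μ_s mg cos θ.
Hence tan θ = μ_s = 0.34, so θ = arctan(0.34) = 18.7780°.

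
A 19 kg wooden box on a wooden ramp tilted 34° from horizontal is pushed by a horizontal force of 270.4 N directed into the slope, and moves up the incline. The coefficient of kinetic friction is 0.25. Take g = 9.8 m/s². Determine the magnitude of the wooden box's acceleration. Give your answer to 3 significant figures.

The horizontal push has components F cos 34° = 270.4 × 0.8290 = 224.162 N up the incline and F sin 34° = 270.4 × 0.5592 = 151.208 N pressing into the surface.
The normal force is therefore N = mg cos 34° + F sin 34° = 154.360 + 151.208 = 305.568 N, and kinetic friction down the slope is μN = 0.25 × 305.568 = 76.392 N.
Along the incline: F cos 34° − mg sin 34° − μN = ma, so 224.162 − 104.123 − 76.392 = 19 a, giving a = 2.2972 m/s².

2.30 m/s²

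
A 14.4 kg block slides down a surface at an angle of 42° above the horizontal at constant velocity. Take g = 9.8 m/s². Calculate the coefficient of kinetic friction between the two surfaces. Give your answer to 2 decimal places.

0.90

At constant velocity the net force along the incline is zero: mg sin 42° = μ mg cos 42°.
So μ = tan 42° = 0.6691 / 0.7431 = 0.9004.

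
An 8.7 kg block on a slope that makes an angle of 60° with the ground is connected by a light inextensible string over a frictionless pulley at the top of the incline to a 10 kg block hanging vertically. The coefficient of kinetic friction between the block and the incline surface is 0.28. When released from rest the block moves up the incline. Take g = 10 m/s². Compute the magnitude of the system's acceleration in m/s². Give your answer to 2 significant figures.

0.67 m/s²

For the block on the incline: the weight component along the slope is m₁g sin 60° = 8.7 × 10 × 0.8660 = 75.342 N and the normal force is N = m₁g cos 60° = 43.500 N.
Kinetic friction opposes the block's motion up the incline: f = μN = 0.28 × 43.500 = 12.180 N acting down the slope.
Newton's second law for the block (up-slope positive): T − 75.342 − 12.180 = 8.7 a. For the hanging block (downward positive): 10 × 10 − T = 10 a.
Adding the two equations eliminates T: 12.478 = 18.7 a, so a = 0.6673 m/s².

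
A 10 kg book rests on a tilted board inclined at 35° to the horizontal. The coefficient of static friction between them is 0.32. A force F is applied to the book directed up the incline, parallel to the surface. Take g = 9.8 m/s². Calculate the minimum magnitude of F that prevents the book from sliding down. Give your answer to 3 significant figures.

30.5 N

The normal force is N = mg cos 35° = 80.277 N. With F at its minimum the book is on the verge of sliding down, so static friction is at its maximum μ_s N = 0.32 × 80.277 = 25.689 N and acts up the slope.
Equilibrium along the incline: F + μ_s N = mg sin 35°, so F = 56.210 − 25.689 = 30.521 N.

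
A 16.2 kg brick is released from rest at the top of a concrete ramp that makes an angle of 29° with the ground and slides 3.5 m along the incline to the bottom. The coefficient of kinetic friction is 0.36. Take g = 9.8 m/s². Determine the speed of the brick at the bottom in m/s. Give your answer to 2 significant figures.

3.4 m/s

The weight component along the incline is mg sin 29° = 76.968 N and the normal force is N = mg cos 29° = 138.855 N.
Friction up the slope is f = μN = 0.36 × 138.855 = 49.988 N, so the net downslope force is 76.968 − 49.988 = 26.980 N and a = 26.980 / 16.2 = 1.6654 m/s².
Starting from rest over a distance of 3.5 m, v² = 2aL = 2 × 1.6654 × 3.5 = 11.6578, so v = 3.4144 m/s.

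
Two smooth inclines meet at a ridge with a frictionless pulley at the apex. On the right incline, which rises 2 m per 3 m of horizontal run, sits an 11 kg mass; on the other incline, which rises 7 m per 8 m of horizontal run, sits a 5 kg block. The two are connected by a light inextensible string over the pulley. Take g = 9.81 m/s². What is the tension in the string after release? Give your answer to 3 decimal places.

Resolve each weight along its own incline: the 11 kg mass has component 11 × 9.81 × sin 33.69° = 59.858 N down its slope, and the 5 kg mass has 5 × 9.81 × sin 41.19° = 32.300 N down its slope.
The 11 kg side's 59.858 N exceeds the other side's 32.300 N, so that mass slides down and the 5 kg mass slides up. Taking that direction as positive, Newton's second law for the whole system gives 59.858 − 32.300 = (11 + 5) a, so a = 27.558 / 16 = 1.7224 m/s².
For the 5 kg mass (up-slope positive): T − 32.300 = 5 × 1.7224, so T = 40.912 N.

40.912 N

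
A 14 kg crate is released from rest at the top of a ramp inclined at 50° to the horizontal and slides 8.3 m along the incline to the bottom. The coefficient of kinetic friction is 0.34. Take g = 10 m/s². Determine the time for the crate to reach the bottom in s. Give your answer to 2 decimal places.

1.74 s

The weight component along the incline is mg sin 50° = 107.246 N and the normal force is N = mg cos 50° = 89.990 N.
Friction up the slope is f = μN = 0.34 × 89.990 = 30.597 N, so the net downslope force is 107.246 − 30.597 = 76.649 N and a = 76.649 / 14 = 5.4749 m/s².
Starting from rest, L = ½at², so t = √(2L/a) = √(2 × 8.3 / 5.4749) = 1.7413 s.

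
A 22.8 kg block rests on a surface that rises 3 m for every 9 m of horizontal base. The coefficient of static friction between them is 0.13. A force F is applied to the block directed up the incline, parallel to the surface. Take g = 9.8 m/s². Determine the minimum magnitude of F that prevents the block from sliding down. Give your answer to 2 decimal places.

43.10 N

The normal force is N = mg cos 18.43° = 211.974 N. With F at its minimum the block is on the verge of sliding down, so static friction is at its maximum μ_s N = 0.13 × 211.974 = 27.557 N and acts up the slope.
Equilibrium along the incline: F + μ_s N = mg sin 18.43°, so F = 70.658 − 27.557 = 43.101 N.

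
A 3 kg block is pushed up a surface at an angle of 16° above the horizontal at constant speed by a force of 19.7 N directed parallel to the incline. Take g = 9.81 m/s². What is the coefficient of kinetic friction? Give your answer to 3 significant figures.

At constant speed ΣF = 0 along the incline. The applied 19.7 N acts up the slope; the weight component mg sin 16° = 8.112 N and kinetic friction μN both act down the slope.
So 19.7 = 8.112 + μ × 28.290, giving μ = (19.7 − 8.112) / 28.290 = 0.4096.

0.410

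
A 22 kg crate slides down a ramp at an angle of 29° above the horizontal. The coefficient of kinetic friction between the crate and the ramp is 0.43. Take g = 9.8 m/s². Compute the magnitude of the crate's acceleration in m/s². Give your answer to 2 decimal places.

Resolving the weight along the incline: the component pulling the crate down the slope is mg sin 29° = 22 × 9.8 × 0.4848 = 104.523 N, and the normal force is N = mg cos 29° = 22 × 9.8 × 0.8746 = 188.564 N.
Kinetic friction acts up the slope with magnitude f = μN = 0.43 × 188.564 = 81.083 N.
Net force along the incline is 104.523 − 81.083 = 23.440 N, so a = 23.440 / 22 = 1.0655 m/s².

1.07 m/s²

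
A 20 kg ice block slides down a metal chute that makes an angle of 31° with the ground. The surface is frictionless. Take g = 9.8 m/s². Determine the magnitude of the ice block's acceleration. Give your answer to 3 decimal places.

Resolving the weight along the incline: the component pulling the ice block down the slope is mg sin 31° = 20 × 9.8 × 0.5150 = 100.940 N, and the normal force is N = mg cos 31° = 20 × 9.8 × 0.8572 = 168.011 N.
With no friction the net force along the incline is 100.940 N, so a = g sin 31° = 100.940 / 20 = 5.0470 m/s².

5.047 m/s²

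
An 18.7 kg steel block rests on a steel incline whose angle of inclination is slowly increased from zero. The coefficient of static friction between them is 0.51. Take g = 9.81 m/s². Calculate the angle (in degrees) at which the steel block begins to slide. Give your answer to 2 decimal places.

27.02°

At the threshold of sliding, static friction is at its maximum μ_s N and exactly balances the weight component along the incline: mg sin θ = μ_s mg cos θ.
Hence tan θ = μ_s = 0.51, so θ = arctan(0.51) = 27.0216°.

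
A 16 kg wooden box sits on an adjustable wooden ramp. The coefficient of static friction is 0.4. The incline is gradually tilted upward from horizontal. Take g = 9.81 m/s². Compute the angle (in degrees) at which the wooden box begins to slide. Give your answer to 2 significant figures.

At the threshold of sliding, static friction is at its maximum μ_s N and exactly balances the weight component along the incline: mg sin θ = μ_s mg cos θ.
Hence tan θ = μ_s = 0.4, so θ = arctan(0.4) = 21.8014°.

22°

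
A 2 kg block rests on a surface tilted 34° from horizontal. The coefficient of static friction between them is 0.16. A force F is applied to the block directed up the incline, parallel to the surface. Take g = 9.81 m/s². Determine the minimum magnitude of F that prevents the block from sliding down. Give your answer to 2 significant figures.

The normal force is N = mg cos 34° = 16.266 N. With F at its minimum the block is on the verge of sliding down, so static friction is at its maximum μ_s N = 0.16 × 16.266 = 2.603 N and acts up the slope.
Equilibrium along the incline: F + μ_s N = mg sin 34°, so F = 10.971 − 2.603 = 8.368 N.

8.4 N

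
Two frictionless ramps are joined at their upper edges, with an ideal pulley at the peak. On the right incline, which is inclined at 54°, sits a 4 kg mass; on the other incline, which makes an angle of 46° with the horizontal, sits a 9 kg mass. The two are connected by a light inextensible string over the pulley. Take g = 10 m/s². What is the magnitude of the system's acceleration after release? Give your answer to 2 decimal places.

Resolve each weight along its own incline: the 4 kg mass has component 4 × 10 × sin 54° = 32.361 N down its slope, and the 9 kg mass has 9 × 10 × sin 46° = 64.741 N down its slope.
The 9 kg side's 64.741 N exceeds the other side's 32.361 N, so that mass slides down and the 4 kg mass slides up. Taking that direction as positive, Newton's second law for the whole system gives 64.741 − 32.361 = (4 + 9) a, so a = 32.380 / 13 = 2.4908 m/s².

2.49 m/s²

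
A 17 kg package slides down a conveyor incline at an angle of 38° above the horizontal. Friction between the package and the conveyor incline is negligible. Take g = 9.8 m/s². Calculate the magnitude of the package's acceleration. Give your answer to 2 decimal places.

6.03 m/s²

Resolving the weight along the incline: the component pulling the package down the slope is mg sin 38° = 17 × 9.8 × 0.6157 = 102.576 N, and the normal force is N = mg cos 38° = 17 × 9.8 × 0.7880 = 131.281 N.
With no friction the net force along the incline is 102.576 N, so a = g sin 38° = 102.576 / 17 = 6.0339 m/s².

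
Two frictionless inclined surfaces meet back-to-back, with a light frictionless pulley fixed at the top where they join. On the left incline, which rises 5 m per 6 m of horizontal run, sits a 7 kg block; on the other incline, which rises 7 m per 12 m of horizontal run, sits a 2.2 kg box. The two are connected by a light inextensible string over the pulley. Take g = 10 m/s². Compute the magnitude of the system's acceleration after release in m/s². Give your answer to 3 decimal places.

Resolve each weight along its own incline: the 7 kg mass has component 7 × 10 × sin 39.81° = 44.813 N down its slope, and the 2.2 kg mass has 2.2 × 10 × sin 30.26° = 11.085 N down its slope.
The 7 kg side's 44.813 N exceeds the other side's 11.085 N, so that mass slides down and the 2.2 kg mass slides up. Taking that direction as positive, Newton's second law for the whole system gives 44.813 − 11.085 = (7 + 2.2) a, so a = 33.728 / 9.2 = 3.6661 m/s².

3.666 m/s²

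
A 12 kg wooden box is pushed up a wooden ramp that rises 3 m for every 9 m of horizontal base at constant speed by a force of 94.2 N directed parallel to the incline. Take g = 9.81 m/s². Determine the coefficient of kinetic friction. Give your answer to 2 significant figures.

0.51

At constant speed ΣF = 0 along the incline. The applied 94.2 N acts up the slope; the weight component mg sin 18.43° = 37.226 N and kinetic friction μN both act down the slope.
So 94.2 = 37.226 + μ × 111.679, giving μ = (94.2 − 37.226) / 111.679 = 0.5102.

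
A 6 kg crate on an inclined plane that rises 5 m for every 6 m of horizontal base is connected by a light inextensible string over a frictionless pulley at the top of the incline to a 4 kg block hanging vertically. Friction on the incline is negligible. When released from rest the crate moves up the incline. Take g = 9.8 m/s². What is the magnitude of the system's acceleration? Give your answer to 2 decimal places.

For the crate on the incline: the weight component along the slope is m₁g sin 39.81° = 6 × 9.8 × 0.6402 = 37.644 N and the normal force is N = m₁g cos 39.81° = 45.171 N.
Newton's second law for the crate (up-slope positive): T − 37.644 = 6 a. For the hanging block (downward positive): 4 × 9.8 − T = 4 a.
Adding the two equations eliminates T: 1.556 = 10 a, so a = 0.1556 m/s².

0.16 m/s²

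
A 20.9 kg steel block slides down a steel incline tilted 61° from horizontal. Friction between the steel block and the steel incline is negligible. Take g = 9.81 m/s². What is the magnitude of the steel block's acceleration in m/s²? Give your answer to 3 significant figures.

Resolving the weight along the incline: the component pulling the steel block down the slope is mg sin 61° = 20.9 × 9.81 × 0.8746 = 179.318 N, and the normal force is N = mg cos 61° = 20.9 × 9.81 × 0.4848 = 99.398 N.
With no friction the net force along the incline is 179.318 N, so a = g sin 61° = 179.318 / 20.9 = 8.5798 m/s².

8.58 m/s²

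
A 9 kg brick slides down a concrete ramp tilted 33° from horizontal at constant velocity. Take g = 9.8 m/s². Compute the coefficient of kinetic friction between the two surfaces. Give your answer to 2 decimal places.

0.65

At constant velocity the net force along the incline is zero: mg sin 33° = μ mg cos 33°.
So μ = tan 33° = 0.5446 / 0.8387 = 0.6493.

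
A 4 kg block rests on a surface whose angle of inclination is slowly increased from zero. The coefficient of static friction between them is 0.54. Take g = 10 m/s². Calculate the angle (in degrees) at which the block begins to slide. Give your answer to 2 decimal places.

At the threshold of sliding, static friction is at its maximum μ_s N and exactly balances the weight component along the incline: mg sin θ = μ_s mg cos θ.
Hence tan θ = μ_s = 0.54, so θ = arctan(0.54) = 28.3690°.

28.37°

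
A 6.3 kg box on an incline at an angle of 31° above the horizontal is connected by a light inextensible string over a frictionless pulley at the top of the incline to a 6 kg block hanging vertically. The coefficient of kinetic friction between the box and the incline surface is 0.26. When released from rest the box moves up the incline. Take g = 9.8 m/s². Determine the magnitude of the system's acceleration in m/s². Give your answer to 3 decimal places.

1.077 m/s²

For the box on the incline: the weight component along the slope is m₁g sin 31° = 6.3 × 9.8 × 0.5150 = 31.796 N and the normal force is N = m₁g cos 31° = 52.922 N.
Kinetic friction opposes the box's motion up the incline: f = μN = 0.26 × 52.922 = 13.760 N acting down the slope.
Newton's second law for the box (up-slope positive): T − 31.796 − 13.760 = 6.3 a. For the hanging block (downward positive): 6 × 9.8 − T = 6 a.
Adding the two equations eliminates T: 13.244 = 12.3 a, so a = 1.0767 m/s².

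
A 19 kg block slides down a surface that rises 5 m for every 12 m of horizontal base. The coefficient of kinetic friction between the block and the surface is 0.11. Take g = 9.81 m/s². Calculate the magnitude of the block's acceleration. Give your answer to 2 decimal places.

Resolving the weight along the incline: the component pulling the block down the slope is mg sin 22.62° = 19 × 9.81 × 0.3846 = 71.686 N, and the normal force is N = mg cos 22.62° = 19 × 9.81 × 0.9231 = 172.057 N.
Kinetic friction acts up the slope with magnitude f = μN = 0.11 × 172.057 = 18.926 N.
Net force along the incline is 71.686 − 18.926 = 52.760 N, so a = 52.760 / 19 = 2.7768 m/s².

2.78 m/s²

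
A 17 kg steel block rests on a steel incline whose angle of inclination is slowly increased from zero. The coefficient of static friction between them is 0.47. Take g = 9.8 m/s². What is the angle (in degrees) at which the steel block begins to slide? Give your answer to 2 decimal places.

25.17°

At the threshold of sliding, static friction is at its maximum μ_s N and exactly balances the weight component along the incline: mg sin θ = μ_s mg cos θ.
Hence tan θ = μ_s = 0.47, so θ = arctan(0.47) = 25.1735°.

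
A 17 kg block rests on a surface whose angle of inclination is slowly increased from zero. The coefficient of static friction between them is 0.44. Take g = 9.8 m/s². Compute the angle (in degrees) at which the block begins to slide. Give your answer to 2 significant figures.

24°

At the threshold of sliding, static friction is at its maximum μ_s N and exactly balances the weight component along the incline: mg sin θ = μ_s mg cos θ.
Hence tan θ = μ_s = 0.44, so θ = arctan(0.44) = 23.7495°.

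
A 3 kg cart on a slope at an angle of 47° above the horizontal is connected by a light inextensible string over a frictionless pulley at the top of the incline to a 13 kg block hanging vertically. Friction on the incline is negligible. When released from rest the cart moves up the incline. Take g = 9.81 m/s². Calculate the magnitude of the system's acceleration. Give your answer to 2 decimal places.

6.63 m/s²

For the cart on the incline: the weight component along the slope is m₁g sin 47° = 3 × 9.81 × 0.7314 = 21.525 N and the normal force is N = m₁g cos 47° = 20.071 N.
Newton's second law for the cart (up-slope positive): T − 21.525 = 3 a. For the hanging block (downward positive): 13 × 9.81 − T = 13 a.
Adding the two equations eliminates T: 106.005 = 16 a, so a = 6.6253 m/s².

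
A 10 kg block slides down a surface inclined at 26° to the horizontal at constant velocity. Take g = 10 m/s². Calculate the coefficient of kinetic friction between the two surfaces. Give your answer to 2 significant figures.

0.49

At constant velocity the net force along the incline is zero: mg sin 26° = μ mg cos 26°.
So μ = tan 26° = 0.4384 / 0.8988 = 0.4878.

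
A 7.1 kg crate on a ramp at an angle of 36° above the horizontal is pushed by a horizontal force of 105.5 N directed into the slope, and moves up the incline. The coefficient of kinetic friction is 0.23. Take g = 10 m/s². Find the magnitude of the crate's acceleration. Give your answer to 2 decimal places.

The horizontal push has components F cos 36° = 105.5 × 0.8090 = 85.350 N up the incline and F sin 36° = 105.5 × 0.5878 = 62.013 N pressing into the surface.
The normal force is therefore N = mg cos 36° + F sin 36° = 57.439 + 62.013 = 119.452 N, and kinetic friction down the slope is μN = 0.23 × 119.452 = 27.474 N.
Along the incline: F cos 36° − mg sin 36° − μN = ma, so 85.350 − 41.734 − 27.474 = 7.1 a, giving a = 2.2735 m/s².

2.27 m/s²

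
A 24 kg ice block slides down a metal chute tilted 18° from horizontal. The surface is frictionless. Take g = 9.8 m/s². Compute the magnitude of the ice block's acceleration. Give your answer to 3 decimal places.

3.028 m/s²

Resolving the weight along the incline: the component pulling the ice block down the slope is mg sin 18° = 24 × 9.8 × 0.3090 = 72.677 N, and the normal force is N = mg cos 18° = 24 × 9.8 × 0.9511 = 223.699 N.
With no friction the net force along the incline is 72.677 N, so a = g sin 18° = 72.677 / 24 = 3.0282 m/s².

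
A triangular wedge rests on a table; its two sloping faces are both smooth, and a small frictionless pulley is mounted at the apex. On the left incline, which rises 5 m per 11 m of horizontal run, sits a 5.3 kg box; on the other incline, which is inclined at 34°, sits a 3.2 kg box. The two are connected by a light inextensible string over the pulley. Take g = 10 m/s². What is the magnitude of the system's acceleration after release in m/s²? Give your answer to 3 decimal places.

Resolve each weight along its own incline: the 5.3 kg mass has component 5.3 × 10 × sin 24.44° = 21.932 N down its slope, and the 3.2 kg mass has 3.2 × 10 × sin 34° = 17.894 N down its slope.
The 5.3 kg side's 21.932 N exceeds the other side's 17.894 N, so that mass slides down and the 3.2 kg mass slides up. Taking that direction as positive, Newton's second law for the whole system gives 21.932 − 17.894 = (5.3 + 3.2) a, so a = 4.038 / 8.5 = 0.4751 m/s².

0.475 m/s²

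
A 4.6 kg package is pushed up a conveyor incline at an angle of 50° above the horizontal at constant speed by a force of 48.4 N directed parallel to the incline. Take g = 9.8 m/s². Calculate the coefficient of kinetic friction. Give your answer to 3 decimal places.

At constant speed ΣF = 0 along the incline. The applied 48.4 N acts up the slope; the weight component mg sin 50° = 34.533 N and kinetic friction μN both act down the slope.
So 48.4 = 34.533 + μ × 28.977, giving μ = (48.4 − 34.533) / 28.977 = 0.4786.

0.479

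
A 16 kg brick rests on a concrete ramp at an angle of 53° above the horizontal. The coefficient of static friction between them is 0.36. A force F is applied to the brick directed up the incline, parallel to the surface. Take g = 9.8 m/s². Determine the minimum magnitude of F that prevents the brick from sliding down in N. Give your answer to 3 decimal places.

91.255 N

The normal force is N = mg cos 53° = 94.365 N. With F at its minimum the brick is on the verge of sliding down, so static friction is at its maximum μ_s N = 0.36 × 94.365 = 33.971 N and acts up the slope.
Equilibrium along the incline: F + μ_s N = mg sin 53°, so F = 125.226 − 33.971 = 91.255 N.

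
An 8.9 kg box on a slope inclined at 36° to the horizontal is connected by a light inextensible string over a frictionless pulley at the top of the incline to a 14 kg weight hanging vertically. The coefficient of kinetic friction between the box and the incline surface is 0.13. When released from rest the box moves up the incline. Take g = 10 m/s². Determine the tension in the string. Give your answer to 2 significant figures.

92 N

For the box on the incline: the weight component along the slope is m₁g sin 36° = 8.9 × 10 × 0.5878 = 52.314 N and the normal force is N = m₁g cos 36° = 72.003 N.
Kinetic friction opposes the box's motion up the incline: f = μN = 0.13 × 72.003 = 9.360 N acting down the slope.
Newton's second law for the box (up-slope positive): T − 52.314 − 9.360 = 8.9 a. For the hanging weight (downward positive): 14 × 10 − T = 14 a.
Adding the two equations eliminates T: 78.326 = 22.9 a, so a = 3.4203 m/s².
Then from the hanging weight's equation, T = 14 × (10 − 3.4203) = 92.116 N.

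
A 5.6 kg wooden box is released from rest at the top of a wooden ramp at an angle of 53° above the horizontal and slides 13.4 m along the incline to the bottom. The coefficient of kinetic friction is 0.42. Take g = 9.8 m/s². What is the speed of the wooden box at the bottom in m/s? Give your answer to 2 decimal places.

11.97 m/s

The weight component along the incline is mg sin 53° = 43.829 N and the normal force is N = mg cos 53° = 33.028 N.
Friction up the slope is f = μN = 0.42 × 33.028 = 13.872 N, so the net downslope force is 43.829 − 13.872 = 29.957 N and a = 29.957 / 5.6 = 5.3495 m/s².
Starting from rest over a distance of 13.4 m, v² = 2aL = 2 × 5.3495 × 13.4 = 143.3666, so v = 11.9736 m/s.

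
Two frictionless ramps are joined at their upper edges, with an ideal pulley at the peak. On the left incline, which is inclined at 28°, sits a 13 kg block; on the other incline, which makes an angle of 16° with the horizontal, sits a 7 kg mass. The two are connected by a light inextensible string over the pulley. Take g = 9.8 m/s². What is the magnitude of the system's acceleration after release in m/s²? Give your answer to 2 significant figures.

Resolve each weight along its own incline: the 13 kg mass has component 13 × 9.8 × sin 28° = 59.811 N down its slope, and the 7 kg mass has 7 × 9.8 × sin 16° = 18.909 N down its slope.
The 13 kg side's 59.811 N exceeds the other side's 18.909 N, so that mass slides down and the 7 kg mass slides up. Taking that direction as positive, Newton's second law for the whole system gives 59.811 − 18.909 = (13 + 7) a, so a = 40.902 / 20 = 2.0451 m/s².

2.0 m/s²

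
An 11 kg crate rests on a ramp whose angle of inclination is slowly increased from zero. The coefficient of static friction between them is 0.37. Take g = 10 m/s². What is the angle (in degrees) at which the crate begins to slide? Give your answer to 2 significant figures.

20°

At the threshold of sliding, static friction is at its maximum μ_s N and exactly balances the weight component along the incline: mg sin θ = μ_s mg cos θ.
Hence tan θ = μ_s = 0.37, so θ = arctan(0.37) = 20.3045°.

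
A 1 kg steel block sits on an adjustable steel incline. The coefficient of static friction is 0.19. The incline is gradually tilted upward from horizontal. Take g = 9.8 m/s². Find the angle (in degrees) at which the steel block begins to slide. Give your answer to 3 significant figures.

10.8°

At the threshold of sliding, static friction is at its maximum μ_s N and exactly balances the weight component along the incline: mg sin θ = μ_s mg cos θ.
Hence tan θ = μ_s = 0.19, so θ = arctan(0.19) = 10.7580°.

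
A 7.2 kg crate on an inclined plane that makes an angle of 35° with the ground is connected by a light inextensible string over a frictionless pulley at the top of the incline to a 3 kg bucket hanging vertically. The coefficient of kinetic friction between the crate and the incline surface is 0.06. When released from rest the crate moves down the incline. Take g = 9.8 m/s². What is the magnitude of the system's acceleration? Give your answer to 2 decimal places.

0.75 m/s²

For the crate on the incline: the weight component along the slope is m₁g sin 35° = 7.2 × 9.8 × 0.5736 = 40.473 N and the normal force is N = m₁g cos 35° = 57.799 N.
Kinetic friction opposes the crate's motion down the incline: f = μN = 0.06 × 57.799 = 3.468 N acting up the slope.
Newton's second law for the crate (down-slope positive): 40.473 − 3.468 − T = 7.2 a. For the hanging bucket (upward positive): T − 3 × 9.8 = 3 a.
Adding the two equations eliminates T: 7.605 = 10.2 a, so a = 0.7456 m/s².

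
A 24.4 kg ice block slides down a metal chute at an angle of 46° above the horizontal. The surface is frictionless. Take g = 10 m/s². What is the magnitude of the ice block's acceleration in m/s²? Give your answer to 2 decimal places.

Resolving the weight along the incline: the component pulling the ice block down the slope is mg sin 46° = 24.4 × 10 × 0.7193 = 175.509 N, and the normal force is N = mg cos 46° = 24.4 × 10 × 0.6947 = 169.507 N.
With no friction the net force along the incline is 175.509 N, so a = g sin 46° = 175.509 / 24.4 = 7.1930 m/s².

7.19 m/s²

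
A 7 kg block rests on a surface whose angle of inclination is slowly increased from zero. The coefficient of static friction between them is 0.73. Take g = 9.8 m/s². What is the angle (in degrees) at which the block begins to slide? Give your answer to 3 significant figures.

36.1°

At the threshold of sliding, static friction is at its maximum μ_s N and exactly balances the weight component along the incline: mg sin θ = μ_s mg cos θ.
Hence tan θ = μ_s = 0.73, so θ = arctan(0.73) = 36.1294°.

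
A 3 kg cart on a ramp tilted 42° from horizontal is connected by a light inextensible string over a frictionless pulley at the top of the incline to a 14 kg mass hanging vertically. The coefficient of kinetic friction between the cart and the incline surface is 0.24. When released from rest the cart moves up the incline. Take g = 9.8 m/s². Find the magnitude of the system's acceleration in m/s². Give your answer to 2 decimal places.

For the cart on the incline: the weight component along the slope is m₁g sin 42° = 3 × 9.8 × 0.6691 = 19.672 N and the normal force is N = m₁g cos 42° = 21.848 N.
Kinetic friction opposes the cart's motion up the incline: f = μN = 0.24 × 21.848 = 5.244 N acting down the slope.
Newton's second law for the cart (up-slope positive): T − 19.672 − 5.244 = 3 a. For the hanging mass (downward positive): 14 × 9.8 − T = 14 a.
Adding the two equations eliminates T: 112.284 = 17 a, so a = 6.6049 m/s².

6.60 m/s²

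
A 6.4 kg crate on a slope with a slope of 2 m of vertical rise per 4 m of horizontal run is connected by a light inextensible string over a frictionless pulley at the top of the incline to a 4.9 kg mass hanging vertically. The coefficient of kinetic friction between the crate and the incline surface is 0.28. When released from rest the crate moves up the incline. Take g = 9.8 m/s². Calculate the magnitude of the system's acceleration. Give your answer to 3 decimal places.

For the crate on the incline: the weight component along the slope is m₁g sin 26.57° = 6.4 × 9.8 × 0.4472 = 28.048 N and the normal force is N = m₁g cos 26.57° = 56.098 N.
Kinetic friction opposes the crate's motion up the incline: f = μN = 0.28 × 56.098 = 15.707 N acting down the slope.
Newton's second law for the crate (up-slope positive): T − 28.048 − 15.707 = 6.4 a. For the hanging mass (downward positive): 4.9 × 9.8 − T = 4.9 a.
Adding the two equations eliminates T: 4.265 = 11.3 a, so a = 0.3774 m/s².

0.377 m/s²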